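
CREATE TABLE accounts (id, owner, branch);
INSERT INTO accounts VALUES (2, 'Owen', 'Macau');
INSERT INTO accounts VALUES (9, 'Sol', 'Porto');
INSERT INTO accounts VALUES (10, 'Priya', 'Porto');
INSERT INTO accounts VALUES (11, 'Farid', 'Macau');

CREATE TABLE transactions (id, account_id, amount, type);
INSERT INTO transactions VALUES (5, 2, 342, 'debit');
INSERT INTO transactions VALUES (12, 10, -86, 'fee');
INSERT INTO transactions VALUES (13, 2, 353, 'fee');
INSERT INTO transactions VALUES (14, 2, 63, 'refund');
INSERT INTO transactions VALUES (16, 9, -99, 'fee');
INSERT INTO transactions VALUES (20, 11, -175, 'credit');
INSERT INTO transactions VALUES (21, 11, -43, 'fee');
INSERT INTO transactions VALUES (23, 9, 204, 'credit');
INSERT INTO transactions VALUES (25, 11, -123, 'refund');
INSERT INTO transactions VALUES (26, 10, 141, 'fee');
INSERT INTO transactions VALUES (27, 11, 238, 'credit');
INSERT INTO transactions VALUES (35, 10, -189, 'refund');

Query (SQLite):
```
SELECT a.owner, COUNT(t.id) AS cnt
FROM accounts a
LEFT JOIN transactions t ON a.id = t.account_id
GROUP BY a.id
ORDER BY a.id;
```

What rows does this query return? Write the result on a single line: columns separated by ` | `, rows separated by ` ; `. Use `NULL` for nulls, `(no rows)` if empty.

Owen | 3 ; Sol | 2 ; Priya | 3 ; Farid | 4

LEFT JOIN keeps every accounts row; unmatched ones get NULL for transactions columns.
Group by accounts.id and compute COUNT(t.id). COUNT(col) of an all-NULL group is 0.
  2: ids {5, 13, 14} → COUNT(t.id)=3
  9: ids {16, 23} → COUNT(t.id)=2
  10: ids {12, 26, 35} → COUNT(t.id)=3
  11: ids {20, 21, 25, 27} → COUNT(t.id)=4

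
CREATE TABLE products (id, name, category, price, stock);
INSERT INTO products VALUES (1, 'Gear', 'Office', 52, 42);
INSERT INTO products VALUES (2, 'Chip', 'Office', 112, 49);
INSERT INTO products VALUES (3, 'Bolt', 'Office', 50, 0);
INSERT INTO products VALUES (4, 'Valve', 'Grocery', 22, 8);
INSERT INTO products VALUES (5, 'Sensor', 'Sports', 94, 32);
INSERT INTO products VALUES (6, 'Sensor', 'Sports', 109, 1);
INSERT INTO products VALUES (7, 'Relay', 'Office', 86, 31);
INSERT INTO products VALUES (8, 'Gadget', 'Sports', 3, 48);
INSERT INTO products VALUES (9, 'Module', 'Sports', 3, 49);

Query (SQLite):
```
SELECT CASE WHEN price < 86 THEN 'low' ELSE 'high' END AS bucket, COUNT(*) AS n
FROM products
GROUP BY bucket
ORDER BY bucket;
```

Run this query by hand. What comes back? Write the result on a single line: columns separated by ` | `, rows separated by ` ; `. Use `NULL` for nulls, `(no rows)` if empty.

Bucket rows by price < 86 → 'low' else 'high'; count each bucket.

high | 4 ; low | 5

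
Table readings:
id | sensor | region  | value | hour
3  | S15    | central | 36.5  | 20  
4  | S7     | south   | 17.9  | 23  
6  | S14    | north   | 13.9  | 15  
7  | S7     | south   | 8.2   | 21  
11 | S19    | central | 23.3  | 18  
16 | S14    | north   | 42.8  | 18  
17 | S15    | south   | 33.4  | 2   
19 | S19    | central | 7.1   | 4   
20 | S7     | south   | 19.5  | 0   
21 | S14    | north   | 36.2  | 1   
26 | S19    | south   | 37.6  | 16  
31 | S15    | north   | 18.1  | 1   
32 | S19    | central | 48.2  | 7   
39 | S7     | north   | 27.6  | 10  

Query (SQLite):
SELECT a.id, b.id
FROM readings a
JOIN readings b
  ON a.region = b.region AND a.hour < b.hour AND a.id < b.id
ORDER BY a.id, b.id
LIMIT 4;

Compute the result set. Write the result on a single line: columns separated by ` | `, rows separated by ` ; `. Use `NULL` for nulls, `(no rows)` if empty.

6 | 16 ; 17 | 26 ; 19 | 32 ; 20 | 26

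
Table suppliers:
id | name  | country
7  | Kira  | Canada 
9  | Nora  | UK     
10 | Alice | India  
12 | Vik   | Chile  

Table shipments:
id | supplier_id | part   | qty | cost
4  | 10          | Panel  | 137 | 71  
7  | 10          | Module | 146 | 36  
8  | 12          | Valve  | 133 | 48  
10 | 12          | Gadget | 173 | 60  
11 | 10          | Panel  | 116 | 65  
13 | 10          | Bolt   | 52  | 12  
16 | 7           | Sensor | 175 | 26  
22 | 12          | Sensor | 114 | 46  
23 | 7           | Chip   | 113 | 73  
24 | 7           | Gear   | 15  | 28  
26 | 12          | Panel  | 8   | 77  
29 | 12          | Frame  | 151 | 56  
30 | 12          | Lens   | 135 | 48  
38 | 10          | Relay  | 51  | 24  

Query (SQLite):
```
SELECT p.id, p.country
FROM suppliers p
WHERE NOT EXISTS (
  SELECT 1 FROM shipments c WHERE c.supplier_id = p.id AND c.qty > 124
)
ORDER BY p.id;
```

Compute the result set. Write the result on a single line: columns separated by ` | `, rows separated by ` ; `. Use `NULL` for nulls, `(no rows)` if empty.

9 | UK

For each suppliers row, check whether any shipments with matching supplier_id has qty > 124.
Keep rows where that is false.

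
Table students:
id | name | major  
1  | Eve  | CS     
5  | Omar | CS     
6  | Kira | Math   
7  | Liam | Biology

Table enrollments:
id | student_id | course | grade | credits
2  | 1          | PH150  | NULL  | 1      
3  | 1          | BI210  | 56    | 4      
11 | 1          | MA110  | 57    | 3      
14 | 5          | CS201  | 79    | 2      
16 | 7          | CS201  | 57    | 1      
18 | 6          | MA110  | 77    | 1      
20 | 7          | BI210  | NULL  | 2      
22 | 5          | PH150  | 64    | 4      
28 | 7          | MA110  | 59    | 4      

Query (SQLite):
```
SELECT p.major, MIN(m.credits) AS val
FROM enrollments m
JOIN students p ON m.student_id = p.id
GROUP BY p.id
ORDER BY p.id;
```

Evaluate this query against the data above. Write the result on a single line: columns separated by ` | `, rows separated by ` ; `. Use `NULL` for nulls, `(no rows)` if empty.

Join each enrollments row to its students via student_id.
Group joined rows by students.id; compute MIN(m.credits) per group.
  1: ids {2, 3, 11} → MIN(m.credits)=1
  5: ids {14, 22} → MIN(m.credits)=2
  6: ids {18} → MIN(m.credits)=1
  7: ids {16, 20, 28} → MIN(m.credits)=1

CS | 1 ; CS | 2 ; Math | 1 ; Biology | 1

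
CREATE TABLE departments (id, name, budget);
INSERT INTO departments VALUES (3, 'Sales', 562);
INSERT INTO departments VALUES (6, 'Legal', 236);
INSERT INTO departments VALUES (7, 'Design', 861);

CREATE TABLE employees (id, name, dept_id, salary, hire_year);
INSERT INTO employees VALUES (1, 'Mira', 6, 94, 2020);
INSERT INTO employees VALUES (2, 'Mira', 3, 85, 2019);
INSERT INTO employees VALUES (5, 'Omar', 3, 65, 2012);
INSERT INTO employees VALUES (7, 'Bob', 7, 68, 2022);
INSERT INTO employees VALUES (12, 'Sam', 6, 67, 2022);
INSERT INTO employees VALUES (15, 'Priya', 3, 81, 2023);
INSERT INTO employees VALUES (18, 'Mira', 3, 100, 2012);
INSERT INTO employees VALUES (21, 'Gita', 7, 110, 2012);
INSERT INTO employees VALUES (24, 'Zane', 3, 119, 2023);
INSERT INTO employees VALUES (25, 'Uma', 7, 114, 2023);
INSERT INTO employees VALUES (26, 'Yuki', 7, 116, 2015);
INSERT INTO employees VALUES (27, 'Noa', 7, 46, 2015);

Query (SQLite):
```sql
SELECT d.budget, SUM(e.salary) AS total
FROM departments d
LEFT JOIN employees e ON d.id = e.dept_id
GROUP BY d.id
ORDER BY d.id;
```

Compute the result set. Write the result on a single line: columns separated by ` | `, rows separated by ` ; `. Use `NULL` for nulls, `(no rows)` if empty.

562 | 450 ; 236 | 161 ; 861 | 454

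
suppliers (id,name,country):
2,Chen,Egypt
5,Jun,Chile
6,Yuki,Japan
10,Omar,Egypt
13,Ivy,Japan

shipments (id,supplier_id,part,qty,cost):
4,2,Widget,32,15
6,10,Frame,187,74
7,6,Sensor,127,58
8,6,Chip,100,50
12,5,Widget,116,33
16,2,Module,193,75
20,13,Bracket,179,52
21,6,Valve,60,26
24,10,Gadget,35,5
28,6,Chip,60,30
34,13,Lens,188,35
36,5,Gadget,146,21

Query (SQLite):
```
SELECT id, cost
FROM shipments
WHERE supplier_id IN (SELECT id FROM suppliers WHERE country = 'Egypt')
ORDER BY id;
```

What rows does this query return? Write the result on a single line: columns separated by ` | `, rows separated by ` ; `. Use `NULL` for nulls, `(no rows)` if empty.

4 | 15 ; 6 | 74 ; 16 | 75 ; 24 | 5

Inner query: suppliers.id where country = 'Egypt'.
Outer: keep shipments rows whose supplier_id is in that set.
Inner query → {2, 10}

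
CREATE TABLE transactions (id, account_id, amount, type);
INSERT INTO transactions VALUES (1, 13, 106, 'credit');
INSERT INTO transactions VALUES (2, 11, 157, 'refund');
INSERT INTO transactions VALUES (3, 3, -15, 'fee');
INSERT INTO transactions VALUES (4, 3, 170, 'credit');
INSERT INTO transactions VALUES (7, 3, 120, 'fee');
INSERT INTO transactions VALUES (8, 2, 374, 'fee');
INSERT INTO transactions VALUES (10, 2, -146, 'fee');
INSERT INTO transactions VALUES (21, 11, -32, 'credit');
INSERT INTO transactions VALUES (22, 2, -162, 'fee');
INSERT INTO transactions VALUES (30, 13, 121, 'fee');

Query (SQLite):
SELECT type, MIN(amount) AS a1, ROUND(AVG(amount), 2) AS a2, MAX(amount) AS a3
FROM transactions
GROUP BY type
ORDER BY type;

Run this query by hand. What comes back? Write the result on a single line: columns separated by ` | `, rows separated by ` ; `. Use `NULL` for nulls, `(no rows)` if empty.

Group transactions by type.
Per group compute: MIN(amount), ROUND(AVG(amount), 2), MAX(amount).
  credit: ids {1, 4, 21} → MIN(amount)=-32, ROUND(AVG(amount), 2)=81.33, MAX(amount)=170
  fee: ids {3, 7, 8, 10, 22, 30} → MIN(amount)=-162, ROUND(AVG(amount), 2)=48.67, MAX(amount)=374
  refund: ids {2} → MIN(amount)=157, ROUND(AVG(amount), 2)=157, MAX(amount)=157

credit | -32 | 81.33 | 170 ; fee | -162 | 48.67 | 374 ; refund | 157 | 157 | 157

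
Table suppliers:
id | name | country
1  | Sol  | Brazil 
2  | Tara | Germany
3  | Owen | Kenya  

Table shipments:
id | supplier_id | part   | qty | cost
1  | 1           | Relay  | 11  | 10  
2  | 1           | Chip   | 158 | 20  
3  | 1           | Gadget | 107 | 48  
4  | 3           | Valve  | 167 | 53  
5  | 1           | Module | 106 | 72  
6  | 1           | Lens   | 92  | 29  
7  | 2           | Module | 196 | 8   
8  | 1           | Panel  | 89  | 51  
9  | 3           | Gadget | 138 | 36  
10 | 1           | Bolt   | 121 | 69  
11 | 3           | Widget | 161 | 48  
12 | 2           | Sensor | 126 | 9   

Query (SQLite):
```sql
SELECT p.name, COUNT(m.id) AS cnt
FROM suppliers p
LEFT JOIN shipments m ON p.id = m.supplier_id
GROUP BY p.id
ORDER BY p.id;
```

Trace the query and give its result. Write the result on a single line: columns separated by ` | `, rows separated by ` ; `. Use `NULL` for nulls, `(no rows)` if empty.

Sol | 7 ; Tara | 2 ; Owen | 3

LEFT JOIN keeps every suppliers row; unmatched ones get NULL for shipments columns.
Group by suppliers.id and compute COUNT(m.id). COUNT(col) of an all-NULL group is 0.
  1: ids {1, 2, 3, 5, 6, 8, 10} → COUNT(m.id)=7
  2: ids {7, 12} → COUNT(m.id)=2
  3: ids {4, 9, 11} → COUNT(m.id)=3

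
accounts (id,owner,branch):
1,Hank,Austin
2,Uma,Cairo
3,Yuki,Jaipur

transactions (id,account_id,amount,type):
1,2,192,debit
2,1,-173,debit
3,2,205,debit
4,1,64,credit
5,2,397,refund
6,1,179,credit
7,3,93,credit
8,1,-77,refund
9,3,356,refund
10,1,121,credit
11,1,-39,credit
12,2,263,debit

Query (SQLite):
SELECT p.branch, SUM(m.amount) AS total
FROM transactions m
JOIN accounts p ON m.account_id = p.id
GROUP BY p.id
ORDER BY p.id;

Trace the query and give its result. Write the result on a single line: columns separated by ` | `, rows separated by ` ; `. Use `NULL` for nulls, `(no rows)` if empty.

Austin | 75 ; Cairo | 1057 ; Jaipur | 449

Join each transactions row to its accounts via account_id.
Group joined rows by accounts.id; compute SUM(m.amount) per group.
  1: ids {2, 4, 6, 8, 10, 11} → SUM(m.amount)=75
  2: ids {1, 3, 5, 12} → SUM(m.amount)=1057
  3: ids {7, 9} → SUM(m.amount)=449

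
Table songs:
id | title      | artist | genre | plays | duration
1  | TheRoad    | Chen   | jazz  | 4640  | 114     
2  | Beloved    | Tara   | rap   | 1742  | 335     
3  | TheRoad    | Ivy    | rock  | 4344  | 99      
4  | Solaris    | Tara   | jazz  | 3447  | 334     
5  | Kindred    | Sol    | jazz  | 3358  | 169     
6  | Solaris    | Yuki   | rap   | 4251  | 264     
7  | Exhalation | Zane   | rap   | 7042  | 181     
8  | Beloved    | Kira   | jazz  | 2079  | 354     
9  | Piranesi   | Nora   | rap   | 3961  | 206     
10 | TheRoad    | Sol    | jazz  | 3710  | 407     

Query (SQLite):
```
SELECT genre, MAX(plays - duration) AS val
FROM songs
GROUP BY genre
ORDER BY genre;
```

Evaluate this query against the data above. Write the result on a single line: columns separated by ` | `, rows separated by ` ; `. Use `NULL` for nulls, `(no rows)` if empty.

jazz | 4526 ; rap | 6861 ; rock | 4245

For each row compute plays - duration.
Group by genre; take MAX of the expression per group.
  jazz: ids {1, 4, 5, 8, 10} → MAX(plays - duration)=4526
  rap: ids {2, 6, 7, 9} → MAX(plays - duration)=6861
  rock: ids {3} → MAX(plays - duration)=4245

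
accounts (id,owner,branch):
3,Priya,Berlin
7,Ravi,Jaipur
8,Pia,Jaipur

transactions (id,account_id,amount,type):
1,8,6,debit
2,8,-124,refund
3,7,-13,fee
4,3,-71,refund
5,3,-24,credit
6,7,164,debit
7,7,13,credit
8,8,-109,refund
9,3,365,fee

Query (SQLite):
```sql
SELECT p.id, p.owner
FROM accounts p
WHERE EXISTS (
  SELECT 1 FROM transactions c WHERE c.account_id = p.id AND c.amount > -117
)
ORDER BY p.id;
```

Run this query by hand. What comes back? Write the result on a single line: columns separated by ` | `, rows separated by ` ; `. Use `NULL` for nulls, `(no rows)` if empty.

For each accounts row, check whether any transactions with matching account_id has amount > -117.
Keep rows where that is true.

3 | Priya ; 7 | Ravi ; 8 | Pia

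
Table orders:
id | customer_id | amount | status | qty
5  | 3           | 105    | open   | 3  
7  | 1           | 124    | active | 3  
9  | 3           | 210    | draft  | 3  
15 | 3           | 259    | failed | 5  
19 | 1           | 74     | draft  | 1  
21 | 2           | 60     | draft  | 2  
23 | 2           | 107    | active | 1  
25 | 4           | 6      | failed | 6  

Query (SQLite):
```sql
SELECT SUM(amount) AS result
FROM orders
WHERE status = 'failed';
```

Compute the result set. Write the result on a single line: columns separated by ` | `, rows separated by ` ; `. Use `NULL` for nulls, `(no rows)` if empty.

265

Rows where status='failed' → amount values: [259, 6].
SUM of non-NULL values = 265.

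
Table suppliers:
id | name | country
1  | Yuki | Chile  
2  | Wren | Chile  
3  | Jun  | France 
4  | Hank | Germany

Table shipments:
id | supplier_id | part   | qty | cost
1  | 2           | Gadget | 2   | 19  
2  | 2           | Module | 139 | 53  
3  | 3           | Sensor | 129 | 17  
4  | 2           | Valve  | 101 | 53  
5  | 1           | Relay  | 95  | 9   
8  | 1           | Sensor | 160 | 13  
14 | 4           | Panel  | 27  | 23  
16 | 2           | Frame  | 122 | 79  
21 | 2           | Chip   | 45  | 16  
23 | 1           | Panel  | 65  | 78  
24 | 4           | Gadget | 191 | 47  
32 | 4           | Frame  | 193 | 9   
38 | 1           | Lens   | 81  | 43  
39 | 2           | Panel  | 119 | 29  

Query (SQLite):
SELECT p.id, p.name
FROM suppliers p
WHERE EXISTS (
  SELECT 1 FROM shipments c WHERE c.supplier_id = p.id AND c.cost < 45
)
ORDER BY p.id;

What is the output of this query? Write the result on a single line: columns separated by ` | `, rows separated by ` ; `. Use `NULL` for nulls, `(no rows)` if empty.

1 | Yuki ; 2 | Wren ; 3 | Jun ; 4 | Hank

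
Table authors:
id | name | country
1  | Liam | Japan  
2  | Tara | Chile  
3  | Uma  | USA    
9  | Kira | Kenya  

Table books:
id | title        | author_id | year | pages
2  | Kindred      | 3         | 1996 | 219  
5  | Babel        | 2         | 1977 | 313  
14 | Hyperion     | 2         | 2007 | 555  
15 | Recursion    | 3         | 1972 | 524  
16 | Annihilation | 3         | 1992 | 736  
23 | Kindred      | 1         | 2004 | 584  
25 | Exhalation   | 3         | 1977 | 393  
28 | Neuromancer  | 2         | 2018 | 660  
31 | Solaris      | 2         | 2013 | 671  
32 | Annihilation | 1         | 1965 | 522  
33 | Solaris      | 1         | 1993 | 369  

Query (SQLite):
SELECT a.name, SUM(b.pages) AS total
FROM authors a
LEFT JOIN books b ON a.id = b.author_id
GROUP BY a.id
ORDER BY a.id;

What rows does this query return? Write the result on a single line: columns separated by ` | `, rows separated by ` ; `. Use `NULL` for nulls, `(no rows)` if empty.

LEFT JOIN keeps every authors row; unmatched ones get NULL for books columns.
Group by authors.id and compute SUM(b.pages). SUM over an all-NULL group is NULL.
  1: ids {23, 32, 33} → SUM(b.pages)=1475
  2: ids {5, 14, 28, 31} → SUM(b.pages)=2199
  3: ids {2, 15, 16, 25} → SUM(b.pages)=1872
  9: ids {—} → SUM(b.pages)=NULL

Liam | 1475 ; Tara | 2199 ; Uma | 1872 ; Kira | NULL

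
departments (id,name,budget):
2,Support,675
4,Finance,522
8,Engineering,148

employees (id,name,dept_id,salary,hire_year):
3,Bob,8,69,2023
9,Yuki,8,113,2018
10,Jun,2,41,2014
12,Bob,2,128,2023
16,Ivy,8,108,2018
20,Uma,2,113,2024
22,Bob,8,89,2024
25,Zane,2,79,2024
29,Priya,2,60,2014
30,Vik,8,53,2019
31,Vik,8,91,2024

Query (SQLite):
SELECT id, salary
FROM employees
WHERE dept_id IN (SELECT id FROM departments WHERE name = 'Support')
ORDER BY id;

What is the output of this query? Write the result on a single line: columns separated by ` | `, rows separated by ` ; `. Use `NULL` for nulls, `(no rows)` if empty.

10 | 41 ; 12 | 128 ; 20 | 113 ; 25 | 79 ; 29 | 60

Inner query: departments.id where name = 'Support'.
Outer: keep employees rows whose dept_id is in that set.
Inner query → {2}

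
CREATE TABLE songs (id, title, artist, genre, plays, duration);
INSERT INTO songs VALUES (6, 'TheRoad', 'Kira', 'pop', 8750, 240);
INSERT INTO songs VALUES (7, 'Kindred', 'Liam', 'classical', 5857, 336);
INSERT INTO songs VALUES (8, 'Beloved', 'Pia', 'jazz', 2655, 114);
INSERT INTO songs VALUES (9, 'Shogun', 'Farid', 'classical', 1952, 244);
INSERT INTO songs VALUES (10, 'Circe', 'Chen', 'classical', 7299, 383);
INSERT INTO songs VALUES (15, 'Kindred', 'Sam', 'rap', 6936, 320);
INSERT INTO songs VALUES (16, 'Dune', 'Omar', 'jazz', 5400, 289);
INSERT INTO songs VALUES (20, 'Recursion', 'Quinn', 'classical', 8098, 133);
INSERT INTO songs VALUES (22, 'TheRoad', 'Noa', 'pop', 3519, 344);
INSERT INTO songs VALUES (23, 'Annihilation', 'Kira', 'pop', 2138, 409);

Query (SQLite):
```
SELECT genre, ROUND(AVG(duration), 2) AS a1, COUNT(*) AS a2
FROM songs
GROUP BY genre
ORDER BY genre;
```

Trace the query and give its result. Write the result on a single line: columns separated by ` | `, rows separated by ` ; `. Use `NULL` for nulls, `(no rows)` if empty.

Group songs by genre.
Per group compute: ROUND(AVG(duration), 2), COUNT(*).
  classical: ids {7, 9, 10, 20} → ROUND(AVG(duration), 2)=274, COUNT(*)=4
  jazz: ids {8, 16} → ROUND(AVG(duration), 2)=201.5, COUNT(*)=2
  pop: ids {6, 22, 23} → ROUND(AVG(duration), 2)=331, COUNT(*)=3
  rap: ids {15} → ROUND(AVG(duration), 2)=320, COUNT(*)=1

classical | 274 | 4 ; jazz | 201.5 | 2 ; pop | 331 | 3 ; rap | 320 | 1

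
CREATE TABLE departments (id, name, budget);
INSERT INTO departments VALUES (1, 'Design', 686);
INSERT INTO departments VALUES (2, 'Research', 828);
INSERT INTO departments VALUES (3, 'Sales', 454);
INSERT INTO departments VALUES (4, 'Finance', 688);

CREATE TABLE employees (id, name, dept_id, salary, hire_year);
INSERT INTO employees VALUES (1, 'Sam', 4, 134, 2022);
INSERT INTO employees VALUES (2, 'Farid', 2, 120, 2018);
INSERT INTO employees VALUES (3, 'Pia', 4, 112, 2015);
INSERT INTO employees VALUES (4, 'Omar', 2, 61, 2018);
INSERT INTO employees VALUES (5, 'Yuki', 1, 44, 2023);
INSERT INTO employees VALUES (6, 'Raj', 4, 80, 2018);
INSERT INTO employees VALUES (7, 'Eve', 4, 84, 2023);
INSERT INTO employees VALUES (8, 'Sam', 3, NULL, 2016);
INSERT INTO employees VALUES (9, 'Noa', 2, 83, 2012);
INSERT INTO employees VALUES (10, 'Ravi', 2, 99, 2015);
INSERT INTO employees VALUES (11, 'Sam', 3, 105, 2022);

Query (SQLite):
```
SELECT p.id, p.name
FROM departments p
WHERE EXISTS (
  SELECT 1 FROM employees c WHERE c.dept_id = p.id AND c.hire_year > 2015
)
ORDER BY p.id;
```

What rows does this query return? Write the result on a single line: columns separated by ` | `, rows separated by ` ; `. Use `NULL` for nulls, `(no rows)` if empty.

1 | Design ; 2 | Research ; 3 | Sales ; 4 | Finance

For each departments row, check whether any employees with matching dept_id has hire_year > 2015.
Keep rows where that is true.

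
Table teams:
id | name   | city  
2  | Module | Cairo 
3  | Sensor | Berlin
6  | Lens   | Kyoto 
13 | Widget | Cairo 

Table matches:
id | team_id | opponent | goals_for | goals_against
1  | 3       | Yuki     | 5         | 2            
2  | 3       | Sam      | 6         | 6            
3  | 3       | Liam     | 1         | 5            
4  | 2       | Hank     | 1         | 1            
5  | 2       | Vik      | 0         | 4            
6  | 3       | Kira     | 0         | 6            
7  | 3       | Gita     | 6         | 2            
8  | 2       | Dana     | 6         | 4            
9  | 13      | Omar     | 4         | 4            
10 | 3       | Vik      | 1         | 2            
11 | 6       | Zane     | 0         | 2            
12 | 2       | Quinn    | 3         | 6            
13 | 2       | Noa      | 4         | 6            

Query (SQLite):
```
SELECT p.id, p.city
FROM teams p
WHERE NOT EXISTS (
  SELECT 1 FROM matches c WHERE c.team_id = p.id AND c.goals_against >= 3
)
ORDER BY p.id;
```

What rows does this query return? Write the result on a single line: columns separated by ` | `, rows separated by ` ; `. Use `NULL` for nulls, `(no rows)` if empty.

For each teams row, check whether any matches with matching team_id has goals_against >= 3.
Keep rows where that is false.

6 | Kyoto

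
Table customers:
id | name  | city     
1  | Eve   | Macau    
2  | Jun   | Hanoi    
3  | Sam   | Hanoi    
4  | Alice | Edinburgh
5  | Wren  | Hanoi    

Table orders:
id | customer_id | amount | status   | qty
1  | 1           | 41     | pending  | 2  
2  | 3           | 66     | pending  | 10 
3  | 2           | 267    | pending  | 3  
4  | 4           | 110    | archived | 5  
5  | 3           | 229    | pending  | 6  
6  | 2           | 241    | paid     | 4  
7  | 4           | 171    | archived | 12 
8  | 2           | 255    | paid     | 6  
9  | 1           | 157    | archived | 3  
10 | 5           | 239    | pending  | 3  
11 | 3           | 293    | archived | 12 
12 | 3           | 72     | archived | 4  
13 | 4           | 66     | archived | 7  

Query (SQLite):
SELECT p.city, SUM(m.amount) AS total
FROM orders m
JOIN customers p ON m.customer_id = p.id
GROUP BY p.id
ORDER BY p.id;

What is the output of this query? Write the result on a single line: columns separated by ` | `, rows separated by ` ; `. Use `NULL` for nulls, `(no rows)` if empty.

Macau | 198 ; Hanoi | 763 ; Hanoi | 660 ; Edinburgh | 347 ; Hanoi | 239

Join each orders row to its customers via customer_id.
Group joined rows by customers.id; compute SUM(m.amount) per group.
  1: ids {1, 9} → SUM(m.amount)=198
  2: ids {3, 6, 8} → SUM(m.amount)=763
  3: ids {2, 5, 11, 12} → SUM(m.amount)=660
  4: ids {4, 7, 13} → SUM(m.amount)=347
  5: ids {10} → SUM(m.amount)=239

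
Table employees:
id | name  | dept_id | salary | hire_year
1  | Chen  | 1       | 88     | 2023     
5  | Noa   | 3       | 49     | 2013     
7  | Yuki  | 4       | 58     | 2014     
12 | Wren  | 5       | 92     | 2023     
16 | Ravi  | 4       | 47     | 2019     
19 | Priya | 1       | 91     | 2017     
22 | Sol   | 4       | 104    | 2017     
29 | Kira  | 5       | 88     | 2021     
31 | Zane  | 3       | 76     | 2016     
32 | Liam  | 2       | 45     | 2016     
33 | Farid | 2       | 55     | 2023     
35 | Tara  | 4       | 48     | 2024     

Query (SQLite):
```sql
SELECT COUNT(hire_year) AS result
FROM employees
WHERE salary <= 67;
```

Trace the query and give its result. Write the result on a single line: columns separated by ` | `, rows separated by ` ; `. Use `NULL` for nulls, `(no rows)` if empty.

6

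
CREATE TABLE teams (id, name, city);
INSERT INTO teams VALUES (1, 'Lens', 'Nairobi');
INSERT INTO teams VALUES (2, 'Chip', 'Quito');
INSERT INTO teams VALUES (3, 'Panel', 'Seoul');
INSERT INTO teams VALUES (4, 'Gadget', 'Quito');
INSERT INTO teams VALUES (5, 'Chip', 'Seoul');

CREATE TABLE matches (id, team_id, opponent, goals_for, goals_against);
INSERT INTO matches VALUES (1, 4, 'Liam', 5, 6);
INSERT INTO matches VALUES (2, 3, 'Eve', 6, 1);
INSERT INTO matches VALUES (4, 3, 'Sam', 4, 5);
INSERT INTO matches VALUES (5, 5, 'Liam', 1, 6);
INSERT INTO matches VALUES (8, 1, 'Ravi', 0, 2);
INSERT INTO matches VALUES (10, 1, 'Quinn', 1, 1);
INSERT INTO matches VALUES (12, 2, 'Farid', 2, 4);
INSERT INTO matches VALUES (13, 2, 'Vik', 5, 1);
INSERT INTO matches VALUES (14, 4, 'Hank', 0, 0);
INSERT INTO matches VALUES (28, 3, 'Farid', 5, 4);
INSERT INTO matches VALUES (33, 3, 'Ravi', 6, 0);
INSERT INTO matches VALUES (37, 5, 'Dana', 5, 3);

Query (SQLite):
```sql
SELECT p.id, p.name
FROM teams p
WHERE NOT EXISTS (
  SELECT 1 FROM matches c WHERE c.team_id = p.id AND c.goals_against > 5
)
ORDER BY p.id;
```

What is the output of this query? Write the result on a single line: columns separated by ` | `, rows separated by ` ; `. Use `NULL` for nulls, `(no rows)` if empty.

For each teams row, check whether any matches with matching team_id has goals_against > 5.
Keep rows where that is false.

1 | Lens ; 2 | Chip ; 3 | Panel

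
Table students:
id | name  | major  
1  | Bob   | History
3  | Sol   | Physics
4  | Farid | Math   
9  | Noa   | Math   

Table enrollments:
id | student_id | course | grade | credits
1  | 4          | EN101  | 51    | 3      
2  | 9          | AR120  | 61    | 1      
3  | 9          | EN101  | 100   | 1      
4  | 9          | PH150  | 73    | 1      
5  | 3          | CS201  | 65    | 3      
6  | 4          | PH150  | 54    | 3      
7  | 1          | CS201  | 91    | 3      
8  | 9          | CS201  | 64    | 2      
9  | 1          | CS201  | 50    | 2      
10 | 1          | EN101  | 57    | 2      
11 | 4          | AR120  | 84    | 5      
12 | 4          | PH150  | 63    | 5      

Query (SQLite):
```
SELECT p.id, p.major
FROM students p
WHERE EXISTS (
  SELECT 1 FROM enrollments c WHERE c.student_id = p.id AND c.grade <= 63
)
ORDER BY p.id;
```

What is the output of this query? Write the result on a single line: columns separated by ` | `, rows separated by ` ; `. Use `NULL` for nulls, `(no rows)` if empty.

1 | History ; 4 | Math ; 9 | Math

For each students row, check whether any enrollments with matching student_id has grade <= 63.
Keep rows where that is true.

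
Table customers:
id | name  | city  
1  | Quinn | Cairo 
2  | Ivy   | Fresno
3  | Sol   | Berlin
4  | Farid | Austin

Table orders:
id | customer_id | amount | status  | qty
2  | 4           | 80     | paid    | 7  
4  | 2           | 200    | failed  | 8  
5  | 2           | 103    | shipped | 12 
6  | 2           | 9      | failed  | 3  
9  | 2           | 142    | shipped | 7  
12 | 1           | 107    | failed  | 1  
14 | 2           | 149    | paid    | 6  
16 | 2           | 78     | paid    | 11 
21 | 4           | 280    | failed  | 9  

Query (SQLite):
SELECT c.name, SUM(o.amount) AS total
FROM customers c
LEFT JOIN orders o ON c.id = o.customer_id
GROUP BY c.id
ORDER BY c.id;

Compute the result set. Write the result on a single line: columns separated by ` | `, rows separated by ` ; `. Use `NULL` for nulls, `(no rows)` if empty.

LEFT JOIN keeps every customers row; unmatched ones get NULL for orders columns.
Group by customers.id and compute SUM(o.amount). SUM over an all-NULL group is NULL.
  1: ids {12} → SUM(o.amount)=107
  2: ids {4, 5, 6, 9, 14, 16} → SUM(o.amount)=681
  3: ids {—} → SUM(o.amount)=NULL
  4: ids {2, 21} → SUM(o.amount)=360

Quinn | 107 ; Ivy | 681 ; Sol | NULL ; Farid | 360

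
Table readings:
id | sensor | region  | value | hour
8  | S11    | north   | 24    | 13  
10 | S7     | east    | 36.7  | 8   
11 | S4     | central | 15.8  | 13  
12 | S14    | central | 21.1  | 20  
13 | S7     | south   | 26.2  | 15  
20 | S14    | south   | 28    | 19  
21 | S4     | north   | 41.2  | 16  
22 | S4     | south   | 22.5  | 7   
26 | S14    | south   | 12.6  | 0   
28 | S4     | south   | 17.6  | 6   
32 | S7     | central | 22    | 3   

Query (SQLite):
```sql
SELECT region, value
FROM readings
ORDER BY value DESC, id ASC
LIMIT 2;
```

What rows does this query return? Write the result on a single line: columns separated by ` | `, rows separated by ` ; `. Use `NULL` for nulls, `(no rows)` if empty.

Sort by value desc, tiebreak id asc: (41.2, id=21), (36.7, id=10), (28, id=20), (26.2, id=13), (24, id=8) …. Take first 2.

north | 41.2 ; east | 36.7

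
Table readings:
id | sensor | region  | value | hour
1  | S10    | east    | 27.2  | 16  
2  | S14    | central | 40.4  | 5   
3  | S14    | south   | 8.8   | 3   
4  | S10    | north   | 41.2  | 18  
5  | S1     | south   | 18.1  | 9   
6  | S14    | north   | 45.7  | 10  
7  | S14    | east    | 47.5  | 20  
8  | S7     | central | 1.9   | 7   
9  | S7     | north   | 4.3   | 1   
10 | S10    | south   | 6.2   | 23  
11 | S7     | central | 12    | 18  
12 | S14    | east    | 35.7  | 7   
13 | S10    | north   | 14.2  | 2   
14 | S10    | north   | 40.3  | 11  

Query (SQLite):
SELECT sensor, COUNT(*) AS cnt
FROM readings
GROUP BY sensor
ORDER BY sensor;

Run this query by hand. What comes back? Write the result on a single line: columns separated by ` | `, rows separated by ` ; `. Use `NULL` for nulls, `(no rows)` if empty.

S1 | 1 ; S10 | 5 ; S14 | 5 ; S7 | 3

Partition readings by sensor; compute COUNT(*) within each group.
  S1: ids {5} → COUNT(*)=1
  S10: ids {1, 4, 10, 13, 14} → COUNT(*)=5
  S14: ids {2, 3, 6, 7, 12} → COUNT(*)=5
  S7: ids {8, 9, 11} → COUNT(*)=3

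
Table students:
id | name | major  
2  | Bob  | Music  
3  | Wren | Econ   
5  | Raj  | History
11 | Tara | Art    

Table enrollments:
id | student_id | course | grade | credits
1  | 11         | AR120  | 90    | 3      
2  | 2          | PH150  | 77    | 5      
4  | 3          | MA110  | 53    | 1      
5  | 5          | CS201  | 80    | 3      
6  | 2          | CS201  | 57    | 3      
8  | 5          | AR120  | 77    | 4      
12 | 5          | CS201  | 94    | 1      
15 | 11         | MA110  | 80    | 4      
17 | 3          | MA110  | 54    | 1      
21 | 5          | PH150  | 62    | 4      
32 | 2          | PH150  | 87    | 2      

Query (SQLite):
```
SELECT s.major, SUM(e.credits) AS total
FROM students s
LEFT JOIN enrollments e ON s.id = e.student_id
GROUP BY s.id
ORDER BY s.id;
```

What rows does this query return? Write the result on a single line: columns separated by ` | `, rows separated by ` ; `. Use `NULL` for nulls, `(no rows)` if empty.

Music | 10 ; Econ | 2 ; History | 12 ; Art | 7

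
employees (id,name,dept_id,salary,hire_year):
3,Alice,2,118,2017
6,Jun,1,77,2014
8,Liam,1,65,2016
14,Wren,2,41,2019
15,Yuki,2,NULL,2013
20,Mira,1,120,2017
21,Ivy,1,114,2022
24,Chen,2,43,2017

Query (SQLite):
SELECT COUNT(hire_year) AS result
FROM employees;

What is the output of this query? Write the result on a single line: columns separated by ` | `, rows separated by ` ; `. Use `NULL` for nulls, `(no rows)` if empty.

All hire_year values: [2017, 2014, 2016, 2019, 2013, 2017, 2022, 2017].
COUNT(hire_year) counts non-NULL values → 8.

8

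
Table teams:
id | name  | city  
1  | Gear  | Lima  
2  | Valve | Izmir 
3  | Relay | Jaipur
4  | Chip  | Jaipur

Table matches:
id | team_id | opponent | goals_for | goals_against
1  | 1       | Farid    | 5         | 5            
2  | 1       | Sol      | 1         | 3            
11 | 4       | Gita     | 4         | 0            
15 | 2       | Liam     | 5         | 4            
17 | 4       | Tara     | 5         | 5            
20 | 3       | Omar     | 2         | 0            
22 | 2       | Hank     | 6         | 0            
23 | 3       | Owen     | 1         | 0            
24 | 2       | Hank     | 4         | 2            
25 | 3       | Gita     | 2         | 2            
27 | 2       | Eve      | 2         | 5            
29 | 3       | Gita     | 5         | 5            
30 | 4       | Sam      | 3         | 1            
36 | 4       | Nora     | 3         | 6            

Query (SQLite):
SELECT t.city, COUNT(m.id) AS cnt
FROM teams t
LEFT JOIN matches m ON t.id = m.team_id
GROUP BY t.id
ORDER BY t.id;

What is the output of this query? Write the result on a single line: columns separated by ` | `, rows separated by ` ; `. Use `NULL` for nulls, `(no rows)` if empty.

Lima | 2 ; Izmir | 4 ; Jaipur | 4 ; Jaipur | 4

LEFT JOIN keeps every teams row; unmatched ones get NULL for matches columns.
Group by teams.id and compute COUNT(m.id). COUNT(col) of an all-NULL group is 0.
  1: ids {1, 2} → COUNT(m.id)=2
  2: ids {15, 22, 24, 27} → COUNT(m.id)=4
  3: ids {20, 23, 25, 29} → COUNT(m.id)=4
  4: ids {11, 17, 30, 36} → COUNT(m.id)=4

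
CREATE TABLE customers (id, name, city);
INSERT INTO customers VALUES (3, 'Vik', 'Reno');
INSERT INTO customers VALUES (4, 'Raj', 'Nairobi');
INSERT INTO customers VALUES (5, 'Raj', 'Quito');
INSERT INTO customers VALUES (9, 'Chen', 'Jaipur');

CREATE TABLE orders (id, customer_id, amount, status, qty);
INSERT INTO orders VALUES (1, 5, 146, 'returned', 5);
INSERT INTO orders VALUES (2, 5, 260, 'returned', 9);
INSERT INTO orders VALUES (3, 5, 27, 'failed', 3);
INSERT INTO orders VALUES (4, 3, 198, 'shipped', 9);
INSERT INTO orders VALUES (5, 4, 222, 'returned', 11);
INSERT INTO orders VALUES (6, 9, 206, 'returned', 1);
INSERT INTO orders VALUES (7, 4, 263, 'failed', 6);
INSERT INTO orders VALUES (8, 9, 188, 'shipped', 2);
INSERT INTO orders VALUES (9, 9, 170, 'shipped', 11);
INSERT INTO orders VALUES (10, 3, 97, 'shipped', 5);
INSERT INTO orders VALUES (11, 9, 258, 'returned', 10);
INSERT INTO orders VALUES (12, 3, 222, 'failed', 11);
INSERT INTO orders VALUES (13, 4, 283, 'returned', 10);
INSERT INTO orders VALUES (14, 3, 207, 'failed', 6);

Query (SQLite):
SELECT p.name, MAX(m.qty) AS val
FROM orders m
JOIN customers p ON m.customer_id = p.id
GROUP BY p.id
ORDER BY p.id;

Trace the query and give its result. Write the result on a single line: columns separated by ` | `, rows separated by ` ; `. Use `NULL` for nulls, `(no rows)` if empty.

Join each orders row to its customers via customer_id.
Group joined rows by customers.id; compute MAX(m.qty) per group.
  3: ids {4, 10, 12, 14} → MAX(m.qty)=11
  4: ids {5, 7, 13} → MAX(m.qty)=11
  5: ids {1, 2, 3} → MAX(m.qty)=9
  9: ids {6, 8, 9, 11} → MAX(m.qty)=11

Vik | 11 ; Raj | 11 ; Raj | 9 ; Chen | 11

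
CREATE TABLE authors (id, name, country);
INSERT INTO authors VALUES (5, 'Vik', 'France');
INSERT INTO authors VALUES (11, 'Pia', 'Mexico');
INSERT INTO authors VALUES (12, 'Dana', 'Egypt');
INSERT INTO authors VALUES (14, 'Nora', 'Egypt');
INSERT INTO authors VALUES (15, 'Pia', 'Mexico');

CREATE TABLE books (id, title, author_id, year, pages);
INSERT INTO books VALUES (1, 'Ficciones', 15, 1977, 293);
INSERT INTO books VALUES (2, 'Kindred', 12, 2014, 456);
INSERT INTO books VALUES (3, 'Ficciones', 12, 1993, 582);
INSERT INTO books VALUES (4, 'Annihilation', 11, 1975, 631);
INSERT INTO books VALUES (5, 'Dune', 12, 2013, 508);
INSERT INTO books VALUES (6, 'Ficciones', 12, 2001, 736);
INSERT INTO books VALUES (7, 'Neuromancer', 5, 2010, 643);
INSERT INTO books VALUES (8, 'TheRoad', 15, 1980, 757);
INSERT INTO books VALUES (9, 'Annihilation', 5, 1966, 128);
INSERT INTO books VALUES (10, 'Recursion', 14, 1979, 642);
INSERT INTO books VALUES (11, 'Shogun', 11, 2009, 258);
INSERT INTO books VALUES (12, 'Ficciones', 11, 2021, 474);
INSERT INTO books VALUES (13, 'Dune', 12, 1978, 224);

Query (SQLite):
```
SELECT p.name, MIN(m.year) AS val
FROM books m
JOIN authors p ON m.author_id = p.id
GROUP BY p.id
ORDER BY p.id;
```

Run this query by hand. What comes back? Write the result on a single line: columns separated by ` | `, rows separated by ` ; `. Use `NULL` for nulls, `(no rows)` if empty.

Join each books row to its authors via author_id.
Group joined rows by authors.id; compute MIN(m.year) per group.
  5: ids {7, 9} → MIN(m.year)=1966
  11: ids {4, 11, 12} → MIN(m.year)=1975
  12: ids {2, 3, 5, 6, 13} → MIN(m.year)=1978
  14: ids {10} → MIN(m.year)=1979
  15: ids {1, 8} → MIN(m.year)=1977

Vik | 1966 ; Pia | 1975 ; Dana | 1978 ; Nora | 1979 ; Pia | 1977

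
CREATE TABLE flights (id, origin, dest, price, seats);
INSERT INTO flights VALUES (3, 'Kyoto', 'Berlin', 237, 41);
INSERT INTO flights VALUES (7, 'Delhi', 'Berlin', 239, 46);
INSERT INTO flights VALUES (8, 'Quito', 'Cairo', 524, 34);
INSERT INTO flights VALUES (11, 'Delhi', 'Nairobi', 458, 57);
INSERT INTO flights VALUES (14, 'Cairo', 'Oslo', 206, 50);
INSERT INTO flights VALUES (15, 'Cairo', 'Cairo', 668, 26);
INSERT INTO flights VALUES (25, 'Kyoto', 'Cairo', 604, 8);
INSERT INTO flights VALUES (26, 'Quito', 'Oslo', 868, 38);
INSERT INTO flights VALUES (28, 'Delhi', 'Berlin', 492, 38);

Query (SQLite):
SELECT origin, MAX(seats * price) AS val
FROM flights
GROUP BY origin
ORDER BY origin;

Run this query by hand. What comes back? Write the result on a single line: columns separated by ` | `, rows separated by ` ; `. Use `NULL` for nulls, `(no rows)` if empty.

For each row compute seats * price.
Group by origin; take MAX of the expression per group.
  Cairo: ids {14, 15} → MAX(seats * price)=17368
  Delhi: ids {7, 11, 28} → MAX(seats * price)=26106
  Kyoto: ids {3, 25} → MAX(seats * price)=9717
  Quito: ids {8, 26} → MAX(seats * price)=32984

Cairo | 17368 ; Delhi | 26106 ; Kyoto | 9717 ; Quito | 32984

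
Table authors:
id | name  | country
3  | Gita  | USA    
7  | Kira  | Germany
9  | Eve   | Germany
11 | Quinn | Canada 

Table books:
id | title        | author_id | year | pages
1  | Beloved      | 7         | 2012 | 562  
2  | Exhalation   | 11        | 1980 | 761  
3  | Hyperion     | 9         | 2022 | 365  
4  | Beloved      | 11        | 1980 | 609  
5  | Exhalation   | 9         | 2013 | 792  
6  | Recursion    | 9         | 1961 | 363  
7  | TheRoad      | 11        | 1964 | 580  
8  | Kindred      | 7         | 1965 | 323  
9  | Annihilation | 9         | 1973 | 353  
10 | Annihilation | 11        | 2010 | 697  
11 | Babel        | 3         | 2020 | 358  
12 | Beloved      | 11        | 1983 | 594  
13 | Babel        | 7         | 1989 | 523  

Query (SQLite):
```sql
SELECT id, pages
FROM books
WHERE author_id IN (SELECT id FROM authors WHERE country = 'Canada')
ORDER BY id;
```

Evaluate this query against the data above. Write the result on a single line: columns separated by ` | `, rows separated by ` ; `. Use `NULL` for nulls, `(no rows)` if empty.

Inner query: authors.id where country = 'Canada'.
Outer: keep books rows whose author_id is in that set.
Inner query → {11}

2 | 761 ; 4 | 609 ; 7 | 580 ; 10 | 697 ; 12 | 594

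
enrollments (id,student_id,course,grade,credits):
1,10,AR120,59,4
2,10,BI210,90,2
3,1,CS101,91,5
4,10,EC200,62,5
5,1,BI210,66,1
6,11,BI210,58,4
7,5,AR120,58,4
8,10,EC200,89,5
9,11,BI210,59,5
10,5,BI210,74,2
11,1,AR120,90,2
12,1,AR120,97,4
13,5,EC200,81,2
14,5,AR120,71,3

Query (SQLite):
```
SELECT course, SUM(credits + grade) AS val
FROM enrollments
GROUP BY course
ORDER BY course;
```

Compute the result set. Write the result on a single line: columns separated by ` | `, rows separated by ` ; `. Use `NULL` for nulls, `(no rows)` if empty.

AR120 | 392 ; BI210 | 361 ; CS101 | 96 ; EC200 | 244

For each row compute credits + grade.
Group by course; take SUM of the expression per group.
  AR120: ids {1, 7, 11, 12, 14} → SUM(credits + grade)=392
  BI210: ids {2, 5, 6, 9, 10} → SUM(credits + grade)=361
  CS101: ids {3} → SUM(credits + grade)=96
  EC200: ids {4, 8, 13} → SUM(credits + grade)=244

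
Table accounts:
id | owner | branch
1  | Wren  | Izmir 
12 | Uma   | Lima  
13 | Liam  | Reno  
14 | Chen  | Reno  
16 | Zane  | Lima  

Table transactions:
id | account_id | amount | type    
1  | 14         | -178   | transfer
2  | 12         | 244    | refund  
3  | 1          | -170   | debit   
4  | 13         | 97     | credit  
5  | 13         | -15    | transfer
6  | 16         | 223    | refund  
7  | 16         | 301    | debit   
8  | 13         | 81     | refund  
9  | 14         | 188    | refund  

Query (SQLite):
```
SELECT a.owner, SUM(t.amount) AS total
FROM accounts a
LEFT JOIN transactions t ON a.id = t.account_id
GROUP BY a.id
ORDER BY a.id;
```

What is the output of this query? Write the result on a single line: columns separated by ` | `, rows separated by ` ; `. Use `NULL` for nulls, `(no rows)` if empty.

Wren | -170 ; Uma | 244 ; Liam | 163 ; Chen | 10 ; Zane | 524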